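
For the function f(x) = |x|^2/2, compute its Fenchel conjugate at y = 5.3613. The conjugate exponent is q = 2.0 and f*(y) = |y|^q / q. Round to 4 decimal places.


The conjugate exponent q satisfies 1/p + 1/q = 1.
p = 2, so q = 2/(2 - 1) = 2.0
|y|^q = 5.3613^2.0 = 28.7435
f*(5.3613) = 28.7435 / 2.0 = 14.3718


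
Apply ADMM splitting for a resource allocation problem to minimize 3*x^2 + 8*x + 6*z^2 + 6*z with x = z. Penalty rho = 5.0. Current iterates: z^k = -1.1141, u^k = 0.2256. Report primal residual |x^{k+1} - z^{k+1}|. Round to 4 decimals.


ADMM iteration with rho = 5.0, z^k = -1.1141, u^k = 0.2256
Step 1: x-update.
Minimize 3*x^2 + 8*x + (5.0/2)*(x + 1.1141 + 0.2256)^2
FOC: (2*3 + 5.0)*x = -8 + 5.0*(-1.1141 - 0.2256)
x^{k+1} = -1.3362
Step 2: z-update.
Minimize 6*z^2 + 6*z + (5.0/2)*(-1.3362 - z + 0.2256)^2
FOC: (2*6 + 5.0)*z = -6 + 5.0*(-1.3362 + 0.2256)
z^{k+1} = -0.6796
Step 3: u-update.
u^{k+1} = 0.2256 - 1.3362 + 0.6796 = -0.431
Step 4: Primal residual = |-1.3362 + 0.6796| = 0.6566


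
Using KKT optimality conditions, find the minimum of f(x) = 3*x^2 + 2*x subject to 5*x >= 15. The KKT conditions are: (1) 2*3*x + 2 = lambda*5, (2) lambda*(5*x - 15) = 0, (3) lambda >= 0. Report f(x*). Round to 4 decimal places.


Step 1: Try lambda = 0 (constraint inactive).
x_unc = -2/(2*3) = -0.3333
Check: 5*-0.3333 = -1.6665 < 15 -- violated!
Step 2: Constraint must be active: 5*x = 15
x* = 15/5 = 3.0
lambda = (2*3*3.0 + 2)/5 = 4.0
Step 3: Compute optimal value.
f(x*) = 3*3.0^2 + 2*3.0 = 33.0


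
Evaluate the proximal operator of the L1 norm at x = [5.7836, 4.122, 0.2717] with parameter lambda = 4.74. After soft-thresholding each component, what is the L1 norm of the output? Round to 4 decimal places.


Soft-thresholding with lambda = 4.74:
prox(5.7836) = sign(5.7836)*max(|5.7836| - 4.74, 0) = 1.0436
prox(4.122) = sign(4.122)*max(|4.122| - 4.74, 0) = 0.0
prox(0.2717) = sign(0.2717)*max(|0.2717| - 4.74, 0) = 0.0
prox(x) = [1.0436, 0.0, 0.0]
||prox(x)||_1 = 1.0436 + 0.0 + 0.0 = 1.0436


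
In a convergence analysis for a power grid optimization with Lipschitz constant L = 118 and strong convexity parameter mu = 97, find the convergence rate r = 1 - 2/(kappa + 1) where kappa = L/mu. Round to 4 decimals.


Step 1: Compute the condition number.
kappa = L/mu = 118/97 = 1.2165
Step 2: Compute the convergence rate.
r = 1 - 2/(kappa + 1) = 1 - 2*mu/(L + mu) = (L - mu)/(L + mu) = 21/215 = 0.0977


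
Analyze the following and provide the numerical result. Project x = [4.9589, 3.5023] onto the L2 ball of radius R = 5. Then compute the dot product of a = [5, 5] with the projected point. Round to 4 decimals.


Step 1: Compute ||x|| (intermediates to 6 decimals).
||x|| = sqrt(4.9589^2 + 3.5023^2) = 6.07098
Step 2: Project.
Since ||x|| > R, scale = R/||x|| = 5/6.07098 = 0.82359, proj(x) = scale * x
proj(x) = [4.0841, 2.884459]
Step 3: Dot product.
a^T * proj(x) = 5*4.0841 + 5*2.884459 = 34.8428


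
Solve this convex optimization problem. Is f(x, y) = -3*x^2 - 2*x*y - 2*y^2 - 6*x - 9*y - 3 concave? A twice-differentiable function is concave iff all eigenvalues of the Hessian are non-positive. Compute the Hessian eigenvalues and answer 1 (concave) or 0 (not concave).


The Hessian of f(x,y) = -3*x^2 - 2*x*y - 2*y^2 - 6*x - 9*y - 3 is:
H = [[-6, -2], [-2, -4]]
Trace = -6 - 4 = -10
Determinant = -6*-4 - (-2)^2 = 20
Discriminant = (-10)^2 - 4*20 = 20.0
Eigenvalues: lambda_1 = -7.2361, lambda_2 = -2.7639
The function is concave.

1


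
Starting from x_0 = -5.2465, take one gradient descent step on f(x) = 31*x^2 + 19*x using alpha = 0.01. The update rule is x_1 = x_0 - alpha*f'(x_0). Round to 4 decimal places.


We compute the gradient at x_0 and apply the update.
f'(x) = 62*x + 19
f'(-5.2465) = 62*-5.2465 + 19 = -306.283
x_1 = -5.2465 - 0.01*-306.283 = -2.1837


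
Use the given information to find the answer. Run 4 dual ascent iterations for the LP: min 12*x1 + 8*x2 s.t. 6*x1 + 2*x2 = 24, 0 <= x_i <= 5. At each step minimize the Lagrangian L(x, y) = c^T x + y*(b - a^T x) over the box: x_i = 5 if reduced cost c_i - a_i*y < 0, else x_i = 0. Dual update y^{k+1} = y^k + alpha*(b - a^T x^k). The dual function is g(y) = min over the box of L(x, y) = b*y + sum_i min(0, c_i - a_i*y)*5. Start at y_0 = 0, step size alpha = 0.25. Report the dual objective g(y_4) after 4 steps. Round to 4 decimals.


Dual ascent for LP: min 12*x1 + 8*x2, 6*x1 + 2*x2 = 24, 0 <= x_i <= 5
Step 1: y^k = 0.0, reduced costs: (12.0, 8.0)
  x^k = (0.0, 0.0), subgradient = b - a^T x = 24.0
  y^{k+1} = 0.0 + 0.25*24.0 = 6.0
Step 2: y^k = 6.0, reduced costs: (-24.0, -4.0)
  x^k = (5.0, 5.0), subgradient = b - a^T x = -16.0
  y^{k+1} = 6.0 + 0.25*-16.0 = 2.0
Step 3: y^k = 2.0, reduced costs: (0.0, 4.0)
  x^k = (0.0, 0.0), subgradient = b - a^T x = 24.0
  y^{k+1} = 2.0 + 0.25*24.0 = 8.0
Step 4: y^k = 8.0, reduced costs: (-36.0, -8.0)
  x^k = (5.0, 5.0), subgradient = b - a^T x = -16.0
  y^{k+1} = 8.0 + 0.25*-16.0 = 4.0
Dual objective at y_4 = 4.0: reduced costs (-12.0, 0.0), box minimizer x = (5.0, 0.0)
g(y_4) = b*y + (c1 - a1*y)*x1 + (c2 - a2*y)*x2 = 24*4.0 + (-12.0)*5.0 + 0.0*0.0 = 96.0 - 60.0 + 0.0 = 36.0


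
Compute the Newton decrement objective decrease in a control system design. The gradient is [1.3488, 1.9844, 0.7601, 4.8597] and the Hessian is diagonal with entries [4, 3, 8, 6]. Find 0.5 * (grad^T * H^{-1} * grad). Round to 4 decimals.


Step 1: H is diagonal, so H^(-1) * g = [0.3372, 0.6615, 0.095, 0.81].
Step 2: g^T H^(-1) g = sum_i g_i^2 / H_ii
  = (1.3488)^2/4 + (1.9844)^2/3 + (0.7601)^2/8 + (4.8597)^2/6
  = 0.4548 + 1.3126 + 0.0722 + 3.9361 = 5.7758
Step 3: Objective decrease = 0.5 * g^T H^(-1) g = 2.8879


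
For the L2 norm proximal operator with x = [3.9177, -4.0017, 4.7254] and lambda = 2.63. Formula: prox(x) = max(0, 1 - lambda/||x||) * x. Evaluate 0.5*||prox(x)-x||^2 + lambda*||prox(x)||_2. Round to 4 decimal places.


Step 1: Compute ||x||.
||x|| = 7.3274
Step 2: Compute scaling factor.
scale = max(0, 1 - 2.63/7.3274) = 0.6411
Step 3: prox(x) = [2.5115, -2.5654, 3.0293]
||prox(x)|| = 4.6974
Step 4: Proximal objective.
0.5*||prox-x||^2 = 3.4585
lambda*||prox|| = 12.3542
Total = 15.8127


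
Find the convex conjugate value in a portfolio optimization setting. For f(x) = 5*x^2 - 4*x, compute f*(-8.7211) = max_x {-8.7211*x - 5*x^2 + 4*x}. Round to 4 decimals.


f*(y) = sup_x {y*x - a*x^2 - b*x} = sup_x {(y-b)*x - a*x^2}
FOC: (y - b) - 2a*x = 0 => x* = (y - b)/(2a)
x* = (-8.7211 + 4)/(2*5) = -0.4721
f*(-8.7211) = (y-b)^2/(4a) = (-8.7211 + 4)^2/(4*5)
= 22.2888/20 = 1.1144


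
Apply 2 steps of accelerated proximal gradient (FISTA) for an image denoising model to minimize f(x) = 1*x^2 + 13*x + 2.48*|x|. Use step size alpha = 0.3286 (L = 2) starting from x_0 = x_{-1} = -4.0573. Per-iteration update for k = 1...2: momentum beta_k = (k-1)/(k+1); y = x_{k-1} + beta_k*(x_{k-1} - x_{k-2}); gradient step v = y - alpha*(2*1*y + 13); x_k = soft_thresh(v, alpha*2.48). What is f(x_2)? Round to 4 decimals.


FISTA on f(x) = 1*x^2 + 13*x + 2.48*|x|
L = 2, alpha = 0.3286
Iteration 1: beta = 0.0, y = -4.0573 + 0.0*(-4.0573 + 4.0573) = -4.0573
  grad(y) = 4.8854, v = y - alpha*grad = -5.6626
  prox(v) = soft_thresh(-5.6626, 0.8149) = -4.8477
Iteration 2: beta = 0.3333, y = -4.8477 + 0.3333*(-4.8477 + 4.0573) = -5.1112
  grad(y) = 2.7776, v = y - alpha*grad = -6.0239
  prox(v) = soft_thresh(-6.0239, 0.8149) = -5.209
f(x_2) = 1*(-5.209)^2 + 13*(-5.209) + 2.48*|-5.209| = -27.665


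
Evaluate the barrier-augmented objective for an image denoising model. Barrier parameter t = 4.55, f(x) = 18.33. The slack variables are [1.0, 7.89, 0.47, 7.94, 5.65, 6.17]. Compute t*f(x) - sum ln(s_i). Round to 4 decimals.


Step 1: Compute log-barrier.
ln values: [0.0, 2.0656, -0.755, 2.0719, 1.7317, 1.8197]
phi = -(0.0 + 2.0656 - 0.755 + 2.0719 + 1.7317 + 1.8197) = -6.9338
Step 2: Compute augmented objective.
t*f(x) = 4.55*18.33 = 83.4015
Total = 83.4015 - 6.9338 = 76.4677


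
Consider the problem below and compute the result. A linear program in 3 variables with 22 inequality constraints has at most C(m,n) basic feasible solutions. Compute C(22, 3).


Each vertex corresponds to some choice of n active constraints out of m, so the number of vertices is at most C(m, n) = m! / (n!(m-n)!).
m = 22, n = 3
Numerator: 22 * 21 * 20
Denominator: 3! = 6
C(22, 3) = 1540


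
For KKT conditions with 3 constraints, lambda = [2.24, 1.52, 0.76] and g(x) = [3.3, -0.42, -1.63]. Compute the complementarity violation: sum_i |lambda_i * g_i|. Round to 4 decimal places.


KKT complementary slackness check:
lambda_1 * g_1 = 2.24 * 3.3 = 7.392
lambda_2 * g_2 = 1.52 * -0.42 = -0.6384
lambda_3 * g_3 = 0.76 * -1.63 = -1.2388
Total violation = 7.392 + 0.6384 + 1.2388 = 9.2692


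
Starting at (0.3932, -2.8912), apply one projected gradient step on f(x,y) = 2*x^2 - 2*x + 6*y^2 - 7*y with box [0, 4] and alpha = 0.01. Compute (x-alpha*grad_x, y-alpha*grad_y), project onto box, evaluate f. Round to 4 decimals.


Step 1: Compute gradient at (0.3932, -2.8912).
grad_x = 2*2*0.3932 - 2 = -0.4272
grad_y = 2*6*-2.8912 - 7 = -41.6944
Step 2: Gradient step.
x_raw = 0.3932 - 0.01*-0.4272 = 0.3975
y_raw = -2.8912 - 0.01*-41.6944 = -2.4743
Step 3: Project onto [0, 4].
x_proj = clip(0.3975) = 0.3975
y_proj = clip(-2.4743) = 0.0
Step 4: Evaluate f.
f(0.3975, 0.0) = -0.479


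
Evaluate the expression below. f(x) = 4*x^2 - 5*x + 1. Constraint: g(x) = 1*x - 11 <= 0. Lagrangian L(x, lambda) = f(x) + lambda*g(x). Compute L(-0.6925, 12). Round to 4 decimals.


Step 1: Evaluate f(x).
f(-0.6925) = 4*(-0.6925)^2 - 5*(-0.6925) + 1 = 6.3807
Step 2: Evaluate g(x).
g(-0.6925) = 1*-0.6925 - 11 = -11.6925
Step 3: Compute Lagrangian.
L = 6.3807 + 12*-11.6925 = -133.9293


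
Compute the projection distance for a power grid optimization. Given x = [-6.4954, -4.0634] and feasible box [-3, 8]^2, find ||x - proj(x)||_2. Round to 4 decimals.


Project each component onto [-3, 8].
clip(-6.4954) = -3.0, clip(-4.0634) = -3.0
Projection = [-3.0, -3.0]
Squared diffs: [12.2178, 1.1308]
Distance = sqrt(13.3486) = 3.6536


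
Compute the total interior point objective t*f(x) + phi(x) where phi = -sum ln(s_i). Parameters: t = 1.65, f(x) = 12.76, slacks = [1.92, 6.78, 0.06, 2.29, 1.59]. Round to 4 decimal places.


Step 1: Compute log-barrier.
ln values: [0.6523, 1.914, -2.8134, 0.8286, 0.4637]
phi = -(0.6523 + 1.914 - 2.8134 + 0.8286 + 0.4637) = -1.0452
Step 2: Compute augmented objective.
t*f(x) = 1.65*12.76 = 21.054
Total = 21.054 - 1.0452 = 20.0088


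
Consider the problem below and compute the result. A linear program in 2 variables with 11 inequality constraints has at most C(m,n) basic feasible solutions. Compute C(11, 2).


Each vertex corresponds to some choice of n active constraints out of m, so the number of vertices is at most C(m, n) = m! / (n!(m-n)!).
m = 11, n = 2
Numerator: 11 * 10
Denominator: 2! = 2
C(11, 2) = 55


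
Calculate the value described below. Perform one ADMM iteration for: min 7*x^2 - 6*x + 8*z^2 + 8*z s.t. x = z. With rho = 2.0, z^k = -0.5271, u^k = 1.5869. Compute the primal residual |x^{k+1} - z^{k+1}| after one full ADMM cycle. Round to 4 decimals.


ADMM iteration with rho = 2.0, z^k = -0.5271, u^k = 1.5869
Step 1: x-update.
Minimize 7*x^2 - 6*x + (2.0/2)*(x + 0.5271 + 1.5869)^2
FOC: (2*7 + 2.0)*x = 6 + 2.0*(-0.5271 - 1.5869)
x^{k+1} = 0.1108
Step 2: z-update.
Minimize 8*z^2 + 8*z + (2.0/2)*(0.1108 - z + 1.5869)^2
FOC: (2*8 + 2.0)*z = -8 + 2.0*(0.1108 + 1.5869)
z^{k+1} = -0.2558
Step 3: u-update.
u^{k+1} = 1.5869 + 0.1108 + 0.2558 = 1.9535
Step 4: Primal residual = |0.1108 + 0.2558| = 0.3666


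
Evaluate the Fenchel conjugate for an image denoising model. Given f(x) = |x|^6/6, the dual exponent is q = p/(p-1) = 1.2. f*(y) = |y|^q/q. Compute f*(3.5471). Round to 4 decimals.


The conjugate exponent q satisfies 1/p + 1/q = 1.
p = 6, so q = 6/(6 - 1) = 1.2
|y|^q = 3.5471^1.2 = 4.5693
f*(3.5471) = 4.5693 / 1.2 = 3.8077


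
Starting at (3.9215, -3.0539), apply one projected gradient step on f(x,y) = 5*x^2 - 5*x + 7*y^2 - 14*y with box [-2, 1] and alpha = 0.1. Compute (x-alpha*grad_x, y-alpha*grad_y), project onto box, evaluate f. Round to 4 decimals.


Step 1: Compute gradient at (3.9215, -3.0539).
grad_x = 2*5*3.9215 - 5 = 34.215
grad_y = 2*7*-3.0539 - 14 = -56.7546
Step 2: Gradient step.
x_raw = 3.9215 - 0.1*34.215 = 0.5
y_raw = -3.0539 - 0.1*-56.7546 = 2.6216
Step 3: Project onto [-2, 1].
x_proj = clip(0.5) = 0.5
y_proj = clip(2.6216) = 1.0
Step 4: Evaluate f.
f(0.5, 1.0) = -8.25


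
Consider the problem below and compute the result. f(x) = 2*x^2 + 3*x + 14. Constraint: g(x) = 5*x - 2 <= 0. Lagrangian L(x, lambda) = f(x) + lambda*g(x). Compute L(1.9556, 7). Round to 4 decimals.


Step 1: Evaluate f(x).
f(1.9556) = 2*1.9556^2 + 3*1.9556 + 14 = 27.5155
Step 2: Evaluate g(x).
g(1.9556) = 5*1.9556 - 2 = 7.778
Step 3: Compute Lagrangian.
L = 27.5155 + 7*7.778 = 81.9615


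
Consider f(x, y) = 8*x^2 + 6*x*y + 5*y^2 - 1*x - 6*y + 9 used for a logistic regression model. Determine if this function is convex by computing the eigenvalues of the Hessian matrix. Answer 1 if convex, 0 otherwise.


The Hessian of f(x,y) = 8*x^2 + 6*x*y + 5*y^2 - 1*x - 6*y + 9 is:
H = [[16, 6], [6, 10]]
Trace = 16 + 10 = 26
Determinant = 16*10 - (6)^2 = 124
Discriminant = (26)^2 - 4*124 = 180.0
Eigenvalues: lambda_1 = 6.2918, lambda_2 = 19.7082
The function is convex.

1


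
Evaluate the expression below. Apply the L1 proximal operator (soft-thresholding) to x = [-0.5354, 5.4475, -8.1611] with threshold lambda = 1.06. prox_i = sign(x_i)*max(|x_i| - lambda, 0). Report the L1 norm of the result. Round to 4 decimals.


Soft-thresholding with lambda = 1.06:
prox(-0.5354) = sign(-0.5354)*max(|-0.5354| - 1.06, 0) = 0.0
prox(5.4475) = sign(5.4475)*max(|5.4475| - 1.06, 0) = 4.3875
prox(-8.1611) = sign(-8.1611)*max(|-8.1611| - 1.06, 0) = -7.1011
prox(x) = [0.0, 4.3875, -7.1011]
||prox(x)||_1 = 0.0 + 4.3875 + 7.1011 = 11.4886


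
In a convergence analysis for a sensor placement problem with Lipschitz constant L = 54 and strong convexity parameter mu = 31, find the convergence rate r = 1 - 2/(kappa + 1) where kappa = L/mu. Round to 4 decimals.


Step 1: Compute the condition number.
kappa = L/mu = 54/31 = 1.7419
Step 2: Compute the convergence rate.
r = 1 - 2/(kappa + 1) = 1 - 2*mu/(L + mu) = (L - mu)/(L + mu) = 23/85 = 0.2706


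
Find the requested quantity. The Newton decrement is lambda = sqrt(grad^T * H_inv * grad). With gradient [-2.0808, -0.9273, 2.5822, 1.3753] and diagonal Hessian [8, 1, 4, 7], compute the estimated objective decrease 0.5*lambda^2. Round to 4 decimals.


Step 1: H is diagonal, so H^(-1) * g = [-0.2601, -0.9273, 0.6456, 0.1965].
Step 2: g^T H^(-1) g = sum_i g_i^2 / H_ii
  = (-2.0808)^2/8 + (-0.9273)^2/1 + (2.5822)^2/4 + (1.3753)^2/7
  = 0.5412 + 0.8599 + 1.6669 + 0.2702 = 3.3382
Step 3: Objective decrease = 0.5 * g^T H^(-1) g = 1.6691


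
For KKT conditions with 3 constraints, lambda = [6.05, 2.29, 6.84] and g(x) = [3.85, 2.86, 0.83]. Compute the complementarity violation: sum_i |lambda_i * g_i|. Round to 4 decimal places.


KKT complementary slackness check:
lambda_1 * g_1 = 6.05 * 3.85 = 23.2925
lambda_2 * g_2 = 2.29 * 2.86 = 6.5494
lambda_3 * g_3 = 6.84 * 0.83 = 5.6772
Total violation = 23.2925 + 6.5494 + 5.6772 = 35.5191


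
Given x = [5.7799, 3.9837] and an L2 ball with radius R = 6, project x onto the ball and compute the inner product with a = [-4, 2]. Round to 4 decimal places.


Step 1: Compute ||x|| (intermediates to 6 decimals).
||x|| = sqrt(5.7799^2 + 3.9837^2) = 7.019766
Step 2: Project.
Since ||x|| > R, scale = R/||x|| = 6/7.019766 = 0.854729, proj(x) = scale * x
proj(x) = [4.940248, 3.404984]
Step 3: Dot product.
a^T * proj(x) = -4*4.940248 + 2*3.404984 = -12.951


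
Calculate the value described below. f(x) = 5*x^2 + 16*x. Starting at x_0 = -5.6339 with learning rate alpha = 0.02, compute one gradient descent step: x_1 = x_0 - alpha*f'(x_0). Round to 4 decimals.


We compute the gradient at x_0 and apply the update.
f'(x) = 10*x + 16
f'(-5.6339) = 10*-5.6339 + 16 = -40.339
x_1 = -5.6339 - 0.02*-40.339 = -4.8271


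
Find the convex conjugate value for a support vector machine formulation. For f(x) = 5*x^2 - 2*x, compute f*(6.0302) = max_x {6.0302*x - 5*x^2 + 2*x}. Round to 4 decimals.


f*(y) = sup_x {y*x - a*x^2 - b*x} = sup_x {(y-b)*x - a*x^2}
FOC: (y - b) - 2a*x = 0 => x* = (y - b)/(2a)
x* = (6.0302 + 2)/(2*5) = 0.803
f*(6.0302) = (y-b)^2/(4a) = (6.0302 + 2)^2/(4*5)
= 64.4841/20 = 3.2242


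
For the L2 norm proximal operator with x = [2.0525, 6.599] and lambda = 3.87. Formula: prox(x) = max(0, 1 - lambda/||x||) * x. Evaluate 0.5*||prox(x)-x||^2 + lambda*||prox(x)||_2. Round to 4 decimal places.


Step 1: Compute ||x||.
||x|| = 6.9108
Step 2: Compute scaling factor.
scale = max(0, 1 - 3.87/6.9108) = 0.44
Step 3: prox(x) = [0.9031, 2.9036]
||prox(x)|| = 3.0408
Step 4: Proximal objective.
0.5*||prox-x||^2 = 7.4885
lambda*||prox|| = 11.7679
Total = 19.2565


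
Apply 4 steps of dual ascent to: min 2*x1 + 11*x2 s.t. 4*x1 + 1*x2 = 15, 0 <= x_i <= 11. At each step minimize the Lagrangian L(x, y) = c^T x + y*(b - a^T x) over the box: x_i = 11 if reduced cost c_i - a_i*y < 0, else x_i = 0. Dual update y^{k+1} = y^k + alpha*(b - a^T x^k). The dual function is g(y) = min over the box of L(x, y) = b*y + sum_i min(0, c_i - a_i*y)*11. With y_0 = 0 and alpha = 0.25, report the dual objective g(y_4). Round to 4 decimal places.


Dual ascent for LP: min 2*x1 + 11*x2, 4*x1 + 1*x2 = 15, 0 <= x_i <= 11
Step 1: y^k = 0.0, reduced costs: (2.0, 11.0)
  x^k = (0.0, 0.0), subgradient = b - a^T x = 15.0
  y^{k+1} = 0.0 + 0.25*15.0 = 3.75
Step 2: y^k = 3.75, reduced costs: (-13.0, 7.25)
  x^k = (11.0, 0.0), subgradient = b - a^T x = -29.0
  y^{k+1} = 3.75 + 0.25*-29.0 = -3.5
Step 3: y^k = -3.5, reduced costs: (16.0, 14.5)
  x^k = (0.0, 0.0), subgradient = b - a^T x = 15.0
  y^{k+1} = -3.5 + 0.25*15.0 = 0.25
Step 4: y^k = 0.25, reduced costs: (1.0, 10.75)
  x^k = (0.0, 0.0), subgradient = b - a^T x = 15.0
  y^{k+1} = 0.25 + 0.25*15.0 = 4.0
Dual objective at y_4 = 4.0: reduced costs (-14.0, 7.0), box minimizer x = (11.0, 0.0)
g(y_4) = b*y + (c1 - a1*y)*x1 + (c2 - a2*y)*x2 = 15*4.0 + (-14.0)*11.0 + 7.0*0.0 = 60.0 - 154.0 + 0.0 = -94.0


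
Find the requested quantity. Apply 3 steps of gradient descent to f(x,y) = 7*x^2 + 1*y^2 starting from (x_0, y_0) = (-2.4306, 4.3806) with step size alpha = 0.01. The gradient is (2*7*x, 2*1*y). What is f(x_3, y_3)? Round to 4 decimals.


Gradient descent on f(x,y) = 7*x^2 + 1*y^2.
Starting point: (-2.4306, 4.3806), alpha = 0.01
Step 1: grad_x = 2*7*-2.4306 = -34.0284, grad_y = 2*1*4.3806 = 8.7612
  x_1 = -2.4306 - 0.01*-34.0284 = -2.0903
  y_1 = 4.3806 - 0.01*8.7612 = 4.293
Step 2: grad_x = 2*7*-2.0903 = -29.2644, grad_y = 2*1*4.293 = 8.586
  x_2 = -2.0903 - 0.01*-29.2644 = -1.7977
  y_2 = 4.293 - 0.01*8.586 = 4.2071
Step 3: grad_x = 2*7*-1.7977 = -25.1674, grad_y = 2*1*4.2071 = 8.4143
  x_3 = -1.7977 - 0.01*-25.1674 = -1.546
  y_3 = 4.2071 - 0.01*8.4143 = 4.123
f(-1.546, 4.123) = 7*(-1.546)^2 + 1*4.123^2 = 33.7298


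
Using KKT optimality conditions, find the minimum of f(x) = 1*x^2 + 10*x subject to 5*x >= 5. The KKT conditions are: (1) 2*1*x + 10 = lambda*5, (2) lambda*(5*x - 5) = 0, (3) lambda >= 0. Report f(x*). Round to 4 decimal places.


Step 1: Try lambda = 0 (constraint inactive).
x_unc = -10/(2*1) = -5.0
Check: 5*-5.0 = -25.0 < 5 -- violated!
Step 2: Constraint must be active: 5*x = 5
x* = 5/5 = 1.0
lambda = (2*1*1.0 + 10)/5 = 2.4
Step 3: Compute optimal value.
f(x*) = 1*1.0^2 + 10*1.0 = 11.0


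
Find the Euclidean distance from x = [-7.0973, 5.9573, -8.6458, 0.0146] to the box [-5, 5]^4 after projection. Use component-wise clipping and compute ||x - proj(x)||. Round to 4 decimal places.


Project each component onto [-5, 5].
clip(-7.0973) = -5.0, clip(5.9573) = 5.0, clip(-8.6458) = -5.0, clip(0.0146) = 0.0146
Projection = [-5.0, 5.0, -5.0, 0.0146]
Squared diffs: [4.3987, 0.9164, 13.2919, 0.0]
Distance = sqrt(18.607) = 4.3136


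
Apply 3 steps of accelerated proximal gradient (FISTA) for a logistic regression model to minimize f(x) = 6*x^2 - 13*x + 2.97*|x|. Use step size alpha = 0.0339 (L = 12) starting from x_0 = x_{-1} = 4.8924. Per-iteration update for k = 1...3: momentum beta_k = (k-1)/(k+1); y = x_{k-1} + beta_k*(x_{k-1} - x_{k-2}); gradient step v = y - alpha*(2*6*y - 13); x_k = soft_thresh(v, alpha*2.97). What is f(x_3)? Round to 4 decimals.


FISTA on f(x) = 6*x^2 - 13*x + 2.97*|x|
L = 12, alpha = 0.0339
Iteration 1: beta = 0.0, y = 4.8924 + 0.0*(4.8924 - 4.8924) = 4.8924
  grad(y) = 45.7088, v = y - alpha*grad = 3.3429
  prox(v) = soft_thresh(3.3429, 0.1007) = 3.2422
Iteration 2: beta = 0.3333, y = 3.2422 + 0.3333*(3.2422 - 4.8924) = 2.6921
  grad(y) = 19.3054, v = y - alpha*grad = 2.0377
  prox(v) = soft_thresh(2.0377, 0.1007) = 1.937
Iteration 3: beta = 0.5, y = 1.937 + 0.5*(1.937 - 3.2422) = 1.2844
  grad(y) = 2.4125, v = y - alpha*grad = 1.2026
  prox(v) = soft_thresh(1.2026, 0.1007) = 1.1019
f(x_3) = 6*1.1019^2 - 13*1.1019 + 2.97*|1.1019| = -3.7669


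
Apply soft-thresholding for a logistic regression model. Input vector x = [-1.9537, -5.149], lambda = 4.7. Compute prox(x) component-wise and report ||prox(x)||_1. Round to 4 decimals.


Soft-thresholding with lambda = 4.7:
prox(-1.9537) = sign(-1.9537)*max(|-1.9537| - 4.7, 0) = 0.0
prox(-5.149) = sign(-5.149)*max(|-5.149| - 4.7, 0) = -0.449
prox(x) = [0.0, -0.449]
||prox(x)||_1 = 0.0 + 0.449 = 0.449


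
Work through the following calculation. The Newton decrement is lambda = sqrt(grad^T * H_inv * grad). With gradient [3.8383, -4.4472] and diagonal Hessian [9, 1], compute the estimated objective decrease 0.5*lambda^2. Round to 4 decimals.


Step 1: H is diagonal, so H^(-1) * g = [0.4265, -4.4472].
Step 2: g^T H^(-1) g = sum_i g_i^2 / H_ii
  = (3.8383)^2/9 + (-4.4472)^2/1
  = 1.6369 + 19.7776 = 21.4145
Step 3: Objective decrease = 0.5 * g^T H^(-1) g = 10.7073


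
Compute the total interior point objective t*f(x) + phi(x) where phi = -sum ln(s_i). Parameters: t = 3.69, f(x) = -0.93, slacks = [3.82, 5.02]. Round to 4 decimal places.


Step 1: Compute log-barrier.
ln values: [1.3403, 1.6134]
phi = -(1.3403 + 1.6134) = -2.9537
Step 2: Compute augmented objective.
t*f(x) = 3.69*-0.93 = -3.4317
Total = -3.4317 - 2.9537 = -6.3854


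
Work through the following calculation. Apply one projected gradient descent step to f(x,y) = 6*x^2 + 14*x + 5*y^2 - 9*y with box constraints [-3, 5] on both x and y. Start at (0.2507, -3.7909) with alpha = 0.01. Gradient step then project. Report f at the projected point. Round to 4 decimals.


Step 1: Compute gradient at (0.2507, -3.7909).
grad_x = 2*6*0.2507 + 14 = 17.0084
grad_y = 2*5*-3.7909 - 9 = -46.909
Step 2: Gradient step.
x_raw = 0.2507 - 0.01*17.0084 = 0.0806
y_raw = -3.7909 - 0.01*-46.909 = -3.3218
Step 3: Project onto [-3, 5].
x_proj = clip(0.0806) = 0.0806
y_proj = clip(-3.3218) = -3.0
Step 4: Evaluate f.
f(0.0806, -3.0) = 73.1676


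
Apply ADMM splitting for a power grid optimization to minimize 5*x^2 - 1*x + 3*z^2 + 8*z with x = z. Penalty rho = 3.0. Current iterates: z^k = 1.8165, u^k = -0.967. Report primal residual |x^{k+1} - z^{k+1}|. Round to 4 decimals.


ADMM iteration with rho = 3.0, z^k = 1.8165, u^k = -0.967
Step 1: x-update.
Minimize 5*x^2 - 1*x + (3.0/2)*(x - 1.8165 - 0.967)^2
FOC: (2*5 + 3.0)*x = 1 + 3.0*(1.8165 + 0.967)
x^{k+1} = 0.7193
Step 2: z-update.
Minimize 3*z^2 + 8*z + (3.0/2)*(0.7193 - z - 0.967)^2
FOC: (2*3 + 3.0)*z = -8 + 3.0*(0.7193 - 0.967)
z^{k+1} = -0.9715
Step 3: u-update.
u^{k+1} = -0.967 + 0.7193 + 0.9715 = 0.7237
Step 4: Primal residual = |0.7193 + 0.9715| = 1.6907


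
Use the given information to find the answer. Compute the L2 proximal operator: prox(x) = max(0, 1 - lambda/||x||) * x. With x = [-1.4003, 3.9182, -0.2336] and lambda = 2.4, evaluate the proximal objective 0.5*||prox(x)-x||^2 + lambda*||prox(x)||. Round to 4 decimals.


Step 1: Compute ||x||.
||x|| = 4.1675
Step 2: Compute scaling factor.
scale = max(0, 1 - 2.4/4.1675) = 0.4241
Step 3: prox(x) = [-0.5939, 1.6617, -0.0991]
||prox(x)|| = 1.7675
Step 4: Proximal objective.
0.5*||prox-x||^2 = 2.88
lambda*||prox|| = 4.242
Total = 7.1219


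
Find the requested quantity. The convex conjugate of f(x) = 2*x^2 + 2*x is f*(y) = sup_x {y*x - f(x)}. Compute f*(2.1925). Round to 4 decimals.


f*(y) = sup_x {y*x - a*x^2 - b*x} = sup_x {(y-b)*x - a*x^2}
FOC: (y - b) - 2a*x = 0 => x* = (y - b)/(2a)
x* = (2.1925 - 2)/(2*2) = 0.0481
f*(2.1925) = (y-b)^2/(4a) = (2.1925 - 2)^2/(4*2)
= 0.0371/8 = 0.0046


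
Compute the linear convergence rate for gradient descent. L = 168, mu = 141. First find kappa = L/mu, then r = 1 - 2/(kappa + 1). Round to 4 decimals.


Step 1: Compute the condition number.
kappa = L/mu = 168/141 = 1.1915
Step 2: Compute the convergence rate.
r = 1 - 2/(kappa + 1) = 1 - 2*mu/(L + mu) = (L - mu)/(L + mu) = 27/309 = 0.0874


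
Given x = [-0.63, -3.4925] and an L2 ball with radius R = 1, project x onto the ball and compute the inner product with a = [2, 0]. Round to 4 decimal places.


Step 1: Compute ||x|| (intermediates to 6 decimals).
||x|| = sqrt((-0.63)^2 + (-3.4925)^2) = 3.548867
Step 2: Project.
Since ||x|| > R, scale = R/||x|| = 1/3.548867 = 0.28178, proj(x) = scale * x
proj(x) = [-0.177521, -0.984117]
Step 3: Dot product.
a^T * proj(x) = 2*(-0.177521) + 0*(-0.984117) = -0.355


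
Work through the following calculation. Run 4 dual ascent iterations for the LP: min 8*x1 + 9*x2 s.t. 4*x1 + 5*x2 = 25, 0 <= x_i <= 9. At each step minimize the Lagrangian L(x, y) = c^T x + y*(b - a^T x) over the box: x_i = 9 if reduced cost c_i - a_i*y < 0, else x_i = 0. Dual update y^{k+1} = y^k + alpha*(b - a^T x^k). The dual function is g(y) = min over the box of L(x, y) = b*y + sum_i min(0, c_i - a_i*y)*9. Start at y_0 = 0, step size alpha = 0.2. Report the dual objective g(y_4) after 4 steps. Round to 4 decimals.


Dual ascent for LP: min 8*x1 + 9*x2, 4*x1 + 5*x2 = 25, 0 <= x_i <= 9
Step 1: y^k = 0.0, reduced costs: (8.0, 9.0)
  x^k = (0.0, 0.0), subgradient = b - a^T x = 25.0
  y^{k+1} = 0.0 + 0.2*25.0 = 5.0
Step 2: y^k = 5.0, reduced costs: (-12.0, -16.0)
  x^k = (9.0, 9.0), subgradient = b - a^T x = -56.0
  y^{k+1} = 5.0 + 0.2*-56.0 = -6.2
Step 3: y^k = -6.2, reduced costs: (32.8, 40.0)
  x^k = (0.0, 0.0), subgradient = b - a^T x = 25.0
  y^{k+1} = -6.2 + 0.2*25.0 = -1.2
Step 4: y^k = -1.2, reduced costs: (12.8, 15.0)
  x^k = (0.0, 0.0), subgradient = b - a^T x = 25.0
  y^{k+1} = -1.2 + 0.2*25.0 = 3.8
Dual objective at y_4 = 3.8: reduced costs (-7.2, -10.0), box minimizer x = (9.0, 9.0)
g(y_4) = b*y + (c1 - a1*y)*x1 + (c2 - a2*y)*x2 = 25*3.8 + (-7.2)*9.0 + (-10.0)*9.0 = 95.0 - 64.8 - 90.0 = -59.8


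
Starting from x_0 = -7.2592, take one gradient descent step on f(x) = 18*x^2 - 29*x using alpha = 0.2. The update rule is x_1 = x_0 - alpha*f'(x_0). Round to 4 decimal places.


We compute the gradient at x_0 and apply the update.
f'(x) = 36*x - 29
f'(-7.2592) = 36*-7.2592 - 29 = -290.3312
x_1 = -7.2592 - 0.2*-290.3312 = 50.807


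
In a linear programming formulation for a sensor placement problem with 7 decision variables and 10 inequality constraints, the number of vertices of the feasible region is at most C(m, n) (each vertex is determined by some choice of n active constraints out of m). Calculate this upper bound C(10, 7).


Each vertex corresponds to some choice of n active constraints out of m, so the number of vertices is at most C(m, n) = m! / (n!(m-n)!).
m = 10, n = 7
Numerator: 10 * 9 * 8 * 7 * 6 * 5 * 4
Denominator: 7! = 5040
C(10, 7) = 120


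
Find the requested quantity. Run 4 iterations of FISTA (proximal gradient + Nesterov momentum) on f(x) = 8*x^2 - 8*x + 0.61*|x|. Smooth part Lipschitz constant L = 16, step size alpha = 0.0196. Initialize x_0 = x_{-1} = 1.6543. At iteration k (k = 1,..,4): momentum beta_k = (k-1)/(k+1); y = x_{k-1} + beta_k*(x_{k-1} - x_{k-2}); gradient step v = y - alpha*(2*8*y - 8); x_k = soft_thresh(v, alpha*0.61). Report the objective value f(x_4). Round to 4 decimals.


FISTA on f(x) = 8*x^2 - 8*x + 0.61*|x|
L = 16, alpha = 0.0196
Iteration 1: beta = 0.0, y = 1.6543 + 0.0*(1.6543 - 1.6543) = 1.6543
  grad(y) = 18.4688, v = y - alpha*grad = 1.2923
  prox(v) = soft_thresh(1.2923, 0.012) = 1.2804
Iteration 2: beta = 0.3333, y = 1.2804 + 0.3333*(1.2804 - 1.6543) = 1.1557
  grad(y) = 10.4913, v = y - alpha*grad = 0.9501
  prox(v) = soft_thresh(0.9501, 0.012) = 0.9381
Iteration 3: beta = 0.5, y = 0.9381 + 0.5*(0.9381 - 1.2804) = 0.767
  grad(y) = 4.2721, v = y - alpha*grad = 0.6833
  prox(v) = soft_thresh(0.6833, 0.012) = 0.6713
Iteration 4: beta = 0.6, y = 0.6713 + 0.6*(0.6713 - 0.9381) = 0.5112
  grad(y) = 0.1797, v = y - alpha*grad = 0.5077
  prox(v) = soft_thresh(0.5077, 0.012) = 0.4958
f(x_4) = 8*0.4958^2 - 8*0.4958 + 0.61*|0.4958| = -1.6974


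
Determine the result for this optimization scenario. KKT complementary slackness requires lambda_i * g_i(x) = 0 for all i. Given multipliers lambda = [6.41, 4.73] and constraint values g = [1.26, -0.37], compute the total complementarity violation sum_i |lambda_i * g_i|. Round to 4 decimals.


KKT complementary slackness check:
lambda_1 * g_1 = 6.41 * 1.26 = 8.0766
lambda_2 * g_2 = 4.73 * -0.37 = -1.7501
Total violation = 8.0766 + 1.7501 = 9.8267


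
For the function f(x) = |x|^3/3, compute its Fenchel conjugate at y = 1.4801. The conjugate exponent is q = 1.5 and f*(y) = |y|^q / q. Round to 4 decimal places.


The conjugate exponent q satisfies 1/p + 1/q = 1.
p = 3, so q = 3/(3 - 1) = 1.5
|y|^q = 1.4801^1.5 = 1.8007
f*(1.4801) = 1.8007 / 1.5 = 1.2005


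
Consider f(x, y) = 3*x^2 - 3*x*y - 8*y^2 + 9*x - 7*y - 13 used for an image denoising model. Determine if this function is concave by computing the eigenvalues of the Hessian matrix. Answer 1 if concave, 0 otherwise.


The Hessian of f(x,y) = 3*x^2 - 3*x*y - 8*y^2 + 9*x - 7*y - 13 is:
H = [[6, -3], [-3, -16]]
Trace = 6 - 16 = -10
Determinant = 6*-16 - (-3)^2 = -105
Discriminant = (-10)^2 - 4*-105 = 520.0
Eigenvalues: lambda_1 = -16.4018, lambda_2 = 6.4018
The function is not concave.

0


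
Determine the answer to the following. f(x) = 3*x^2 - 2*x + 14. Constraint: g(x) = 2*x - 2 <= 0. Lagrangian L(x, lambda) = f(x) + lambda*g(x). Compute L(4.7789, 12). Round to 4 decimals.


Step 1: Evaluate f(x).
f(4.7789) = 3*4.7789^2 - 2*4.7789 + 14 = 72.9559
Step 2: Evaluate g(x).
g(4.7789) = 2*4.7789 - 2 = 7.5578
Step 3: Compute Lagrangian.
L = 72.9559 + 12*7.5578 = 163.6495


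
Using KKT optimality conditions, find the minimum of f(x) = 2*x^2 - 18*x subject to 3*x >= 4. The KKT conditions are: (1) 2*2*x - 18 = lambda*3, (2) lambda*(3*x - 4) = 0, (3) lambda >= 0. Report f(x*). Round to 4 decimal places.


Step 1: Try lambda = 0 (constraint inactive).
Stationarity: 2*2*x - 18 = 0
x* = 18/(2*2) = 4.5
Check constraint: 3*4.5 = 13.5 >= 4 -- satisfied.
Step 2: Compute optimal value.
f(x*) = 2*4.5^2 - 18*4.5 = -40.5


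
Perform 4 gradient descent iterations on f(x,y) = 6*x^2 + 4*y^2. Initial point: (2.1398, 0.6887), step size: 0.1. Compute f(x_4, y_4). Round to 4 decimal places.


Gradient descent on f(x,y) = 6*x^2 + 4*y^2.
Starting point: (2.1398, 0.6887), alpha = 0.1
Step 1: grad_x = 2*6*2.1398 = 25.6776, grad_y = 2*4*0.6887 = 5.5096
  x_1 = 2.1398 - 0.1*25.6776 = -0.428
  y_1 = 0.6887 - 0.1*5.5096 = 0.1377
Step 2: grad_x = 2*6*-0.428 = -5.1355, grad_y = 2*4*0.1377 = 1.1019
  x_2 = -0.428 - 0.1*-5.1355 = 0.0856
  y_2 = 0.1377 - 0.1*1.1019 = 0.0275
Step 3: grad_x = 2*6*0.0856 = 1.0271, grad_y = 2*4*0.0275 = 0.2204
  x_3 = 0.0856 - 0.1*1.0271 = -0.0171
  y_3 = 0.0275 - 0.1*0.2204 = 0.0055
Step 4: grad_x = 2*6*-0.0171 = -0.2054, grad_y = 2*4*0.0055 = 0.0441
  x_4 = -0.0171 - 0.1*-0.2054 = 0.0034
  y_4 = 0.0055 - 0.1*0.0441 = 0.0011
f(0.0034, 0.0011) = 6*0.0034^2 + 4*0.0011^2 = 0.0001


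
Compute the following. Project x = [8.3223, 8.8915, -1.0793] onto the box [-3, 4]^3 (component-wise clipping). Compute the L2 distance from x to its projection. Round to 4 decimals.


Project each component onto [-3, 4].
clip(8.3223) = 4.0, clip(8.8915) = 4.0, clip(-1.0793) = -1.0793
Projection = [4.0, 4.0, -1.0793]
Squared diffs: [18.6823, 23.9268, 0.0]
Distance = sqrt(42.6091) = 6.5276


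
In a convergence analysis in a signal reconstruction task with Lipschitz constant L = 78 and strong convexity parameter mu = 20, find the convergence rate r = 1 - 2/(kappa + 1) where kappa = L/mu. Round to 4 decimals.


Step 1: Compute the condition number.
kappa = L/mu = 78/20 = 3.9
Step 2: Compute the convergence rate.
r = 1 - 2/(kappa + 1) = 1 - 2*mu/(L + mu) = (L - mu)/(L + mu) = 58/98 = 0.5918


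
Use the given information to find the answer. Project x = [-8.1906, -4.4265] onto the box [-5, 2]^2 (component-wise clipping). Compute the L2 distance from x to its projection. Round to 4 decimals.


Project each component onto [-5, 2].
clip(-8.1906) = -5.0, clip(-4.4265) = -4.4265
Projection = [-5.0, -4.4265]
Squared diffs: [10.1799, 0.0]
Distance = sqrt(10.1799) = 3.1906


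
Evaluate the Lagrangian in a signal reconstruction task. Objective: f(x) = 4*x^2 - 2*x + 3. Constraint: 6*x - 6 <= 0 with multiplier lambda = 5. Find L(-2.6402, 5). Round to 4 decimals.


Step 1: Evaluate f(x).
f(-2.6402) = 4*(-2.6402)^2 - 2*(-2.6402) + 3 = 36.163
Step 2: Evaluate g(x).
g(-2.6402) = 6*-2.6402 - 6 = -21.8412
Step 3: Compute Lagrangian.
L = 36.163 + 5*-21.8412 = -73.043


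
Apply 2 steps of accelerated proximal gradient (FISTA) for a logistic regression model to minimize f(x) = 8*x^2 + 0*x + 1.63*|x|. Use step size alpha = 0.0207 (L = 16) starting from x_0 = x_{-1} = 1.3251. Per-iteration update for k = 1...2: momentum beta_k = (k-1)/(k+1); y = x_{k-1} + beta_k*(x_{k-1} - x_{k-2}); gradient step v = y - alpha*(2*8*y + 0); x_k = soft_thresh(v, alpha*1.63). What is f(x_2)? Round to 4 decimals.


FISTA on f(x) = 8*x^2 + 0*x + 1.63*|x|
L = 16, alpha = 0.0207
Iteration 1: beta = 0.0, y = 1.3251 + 0.0*(1.3251 - 1.3251) = 1.3251
  grad(y) = 21.2016, v = y - alpha*grad = 0.8862
  prox(v) = soft_thresh(0.8862, 0.0337) = 0.8525
Iteration 2: beta = 0.3333, y = 0.8525 + 0.3333*(0.8525 - 1.3251) = 0.6949
  grad(y) = 11.1192, v = y - alpha*grad = 0.4648
  prox(v) = soft_thresh(0.4648, 0.0337) = 0.431
f(x_2) = 8*0.431^2 + 0*0.431 + 1.63*|0.431| = 2.189


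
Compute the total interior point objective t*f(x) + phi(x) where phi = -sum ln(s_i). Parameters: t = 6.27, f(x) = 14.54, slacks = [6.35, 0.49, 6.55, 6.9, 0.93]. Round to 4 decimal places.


Step 1: Compute log-barrier.
ln values: [1.8485, -0.7133, 1.8795, 1.9315, -0.0726]
phi = -(1.8485 - 0.7133 + 1.8795 + 1.9315 - 0.0726) = -4.8735
Step 2: Compute augmented objective.
t*f(x) = 6.27*14.54 = 91.1658
Total = 91.1658 - 4.8735 = 86.2923


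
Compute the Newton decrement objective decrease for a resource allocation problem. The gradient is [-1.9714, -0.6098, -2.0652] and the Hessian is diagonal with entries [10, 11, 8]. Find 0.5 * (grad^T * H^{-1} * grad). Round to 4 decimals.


Step 1: H is diagonal, so H^(-1) * g = [-0.1971, -0.0554, -0.2582].
Step 2: g^T H^(-1) g = sum_i g_i^2 / H_ii
  = (-1.9714)^2/10 + (-0.6098)^2/11 + (-2.0652)^2/8
  = 0.3886 + 0.0338 + 0.5331 = 0.9556
Step 3: Objective decrease = 0.5 * g^T H^(-1) g = 0.4778


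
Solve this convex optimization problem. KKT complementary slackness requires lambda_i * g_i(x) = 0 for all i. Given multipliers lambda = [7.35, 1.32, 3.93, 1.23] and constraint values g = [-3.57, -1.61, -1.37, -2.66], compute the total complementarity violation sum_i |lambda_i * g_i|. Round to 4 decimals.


KKT complementary slackness check:
lambda_1 * g_1 = 7.35 * -3.57 = -26.2395
lambda_2 * g_2 = 1.32 * -1.61 = -2.1252
lambda_3 * g_3 = 3.93 * -1.37 = -5.3841
lambda_4 * g_4 = 1.23 * -2.66 = -3.2718
Total violation = 26.2395 + 2.1252 + 5.3841 + 3.2718 = 37.0206


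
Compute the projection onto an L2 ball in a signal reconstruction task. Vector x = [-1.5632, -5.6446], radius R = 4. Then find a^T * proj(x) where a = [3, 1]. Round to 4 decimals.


Step 1: Compute ||x|| (intermediates to 6 decimals).
||x|| = sqrt((-1.5632)^2 + (-5.6446)^2) = 5.857056
Step 2: Project.
Since ||x|| > R, scale = R/||x|| = 4/5.857056 = 0.682937, proj(x) = scale * x
proj(x) = [-1.067567, -3.854906]
Step 3: Dot product.
a^T * proj(x) = 3*(-1.067567) + 1*(-3.854906) = -7.0576


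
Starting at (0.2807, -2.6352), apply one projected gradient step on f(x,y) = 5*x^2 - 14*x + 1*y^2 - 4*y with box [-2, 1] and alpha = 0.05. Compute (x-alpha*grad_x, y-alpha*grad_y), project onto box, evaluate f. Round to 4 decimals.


Step 1: Compute gradient at (0.2807, -2.6352).
grad_x = 2*5*0.2807 - 14 = -11.193
grad_y = 2*1*-2.6352 - 4 = -9.2704
Step 2: Gradient step.
x_raw = 0.2807 - 0.05*-11.193 = 0.8404
y_raw = -2.6352 - 0.05*-9.2704 = -2.1717
Step 3: Project onto [-2, 1].
x_proj = clip(0.8404) = 0.8404
y_proj = clip(-2.1717) = -2.0
Step 4: Evaluate f.
f(0.8404, -2.0) = 3.766


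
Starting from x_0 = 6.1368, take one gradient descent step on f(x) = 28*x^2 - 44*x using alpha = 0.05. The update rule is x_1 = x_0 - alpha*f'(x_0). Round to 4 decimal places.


We compute the gradient at x_0 and apply the update.
f'(x) = 56*x - 44
f'(6.1368) = 56*6.1368 - 44 = 299.6608
x_1 = 6.1368 - 0.05*299.6608 = -8.8462


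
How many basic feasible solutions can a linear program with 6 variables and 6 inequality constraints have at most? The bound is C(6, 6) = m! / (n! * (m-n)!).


Each vertex corresponds to some choice of n active constraints out of m, so the number of vertices is at most C(m, n) = m! / (n!(m-n)!).
m = 6, n = 6
Numerator: 6 * 5 * 4 * 3 * 2 * 1
Denominator: 6! = 720
C(6, 6) = 1


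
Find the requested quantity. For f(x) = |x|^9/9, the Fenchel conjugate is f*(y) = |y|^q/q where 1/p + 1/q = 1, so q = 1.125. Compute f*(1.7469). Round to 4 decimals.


The conjugate exponent q satisfies 1/p + 1/q = 1.
p = 9, so q = 9/(9 - 1) = 1.125
|y|^q = 1.7469^1.125 = 1.8731
f*(1.7469) = 1.8731 / 1.125 = 1.6649


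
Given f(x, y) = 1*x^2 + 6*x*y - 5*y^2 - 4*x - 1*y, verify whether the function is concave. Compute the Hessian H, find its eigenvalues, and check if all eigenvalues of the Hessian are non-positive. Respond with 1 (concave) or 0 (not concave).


The Hessian of f(x,y) = 1*x^2 + 6*x*y - 5*y^2 - 4*x - 1*y is:
H = [[2, 6], [6, -10]]
Trace = 2 - 10 = -8
Determinant = 2*-10 - (6)^2 = -56
Discriminant = (-8)^2 - 4*-56 = 288.0
Eigenvalues: lambda_1 = -12.4853, lambda_2 = 4.4853
The function is not concave.

0


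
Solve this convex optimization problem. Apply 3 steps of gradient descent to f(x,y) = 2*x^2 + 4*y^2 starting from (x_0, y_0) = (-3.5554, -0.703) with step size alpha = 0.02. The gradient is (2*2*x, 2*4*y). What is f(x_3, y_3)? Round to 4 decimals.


Gradient descent on f(x,y) = 2*x^2 + 4*y^2.
Starting point: (-3.5554, -0.703), alpha = 0.02
Step 1: grad_x = 2*2*-3.5554 = -14.2216, grad_y = 2*4*-0.703 = -5.624
  x_1 = -3.5554 - 0.02*-14.2216 = -3.271
  y_1 = -0.703 - 0.02*-5.624 = -0.5905
Step 2: grad_x = 2*2*-3.271 = -13.0839, grad_y = 2*4*-0.5905 = -4.7242
  x_2 = -3.271 - 0.02*-13.0839 = -3.0093
  y_2 = -0.5905 - 0.02*-4.7242 = -0.496
Step 3: grad_x = 2*2*-3.0093 = -12.0372, grad_y = 2*4*-0.496 = -3.9683
  x_3 = -3.0093 - 0.02*-12.0372 = -2.7685
  y_3 = -0.496 - 0.02*-3.9683 = -0.4167
f(-2.7685, -0.4167) = 2*(-2.7685)^2 + 4*(-0.4167)^2 = 16.0242


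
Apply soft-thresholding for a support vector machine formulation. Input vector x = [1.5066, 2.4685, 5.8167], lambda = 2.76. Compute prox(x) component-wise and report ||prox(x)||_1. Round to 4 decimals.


Soft-thresholding with lambda = 2.76:
prox(1.5066) = sign(1.5066)*max(|1.5066| - 2.76, 0) = 0.0
prox(2.4685) = sign(2.4685)*max(|2.4685| - 2.76, 0) = 0.0
prox(5.8167) = sign(5.8167)*max(|5.8167| - 2.76, 0) = 3.0567
prox(x) = [0.0, 0.0, 3.0567]
||prox(x)||_1 = 0.0 + 0.0 + 3.0567 = 3.0567


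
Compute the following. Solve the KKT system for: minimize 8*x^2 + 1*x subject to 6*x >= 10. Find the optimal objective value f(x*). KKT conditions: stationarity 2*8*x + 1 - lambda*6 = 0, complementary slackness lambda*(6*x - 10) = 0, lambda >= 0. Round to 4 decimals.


Step 1: Try lambda = 0 (constraint inactive).
x_unc = -1/(2*8) = -0.0625
Check: 6*-0.0625 = -0.375 < 10 -- violated!
Step 2: Constraint must be active: 6*x = 10
x* = 10/6 = 5/3 = 1.6667 (rounded; the exact value 5/3 is used below)
lambda = (2*8*(5/3) + 1)/6 = 4.6111
Step 3: Compute optimal value.
f(x*) = 8*(5/3)^2 + 1*(5/3) = 23.8889
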